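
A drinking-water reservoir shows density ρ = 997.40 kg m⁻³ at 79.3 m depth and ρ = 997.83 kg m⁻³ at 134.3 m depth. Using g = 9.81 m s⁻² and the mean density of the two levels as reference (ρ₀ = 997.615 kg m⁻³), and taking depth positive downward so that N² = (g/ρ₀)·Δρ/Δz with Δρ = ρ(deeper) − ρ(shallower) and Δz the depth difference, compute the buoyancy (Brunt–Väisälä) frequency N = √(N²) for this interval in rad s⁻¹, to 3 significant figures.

8.77 × 10⁻³ rad s⁻¹

Δρ = 997.83 − 997.40 = 0.43 kg m⁻³ over Δz = 134.3 − 79.3 = 55 m.
N² = (9.81/997.615) × (0.43/55) = 7.6880 × 10⁻⁵ s⁻².
N = √(7.6880 × 10⁻⁵) = 8.7681 × 10⁻³ rad s⁻¹ ≈ 8.77 × 10⁻³ rad s⁻¹.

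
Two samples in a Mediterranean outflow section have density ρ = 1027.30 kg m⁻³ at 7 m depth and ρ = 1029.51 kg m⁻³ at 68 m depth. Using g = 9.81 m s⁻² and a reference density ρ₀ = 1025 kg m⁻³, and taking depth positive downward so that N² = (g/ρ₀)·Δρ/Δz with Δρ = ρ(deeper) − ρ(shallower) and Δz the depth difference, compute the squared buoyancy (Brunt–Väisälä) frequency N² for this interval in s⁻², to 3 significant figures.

3.47 × 10⁻⁴ s⁻²

Δρ = 1029.51 − 1027.30 = 2.21 kg m⁻³ over Δz = 68 − 7 = 61 m.
N² = (9.81/1025) × (2.21/61) = 3.4674 × 10⁻⁴ s⁻² ≈ 3.47 × 10⁻⁴ s⁻².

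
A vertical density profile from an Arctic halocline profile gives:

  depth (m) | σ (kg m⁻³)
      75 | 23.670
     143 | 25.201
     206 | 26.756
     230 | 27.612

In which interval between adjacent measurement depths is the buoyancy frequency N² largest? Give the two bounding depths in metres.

206–230 m

Compute the density gradient over each adjacent pair:
  75–143 m: Δρ/Δz = 1.531/68 = 0.023 kg m⁻⁴
  143–206 m: Δρ/Δz = 1.555/63 = 0.025 kg m⁻⁴
  206–230 m: Δρ/Δz = 0.856/24 = 0.036 kg m⁻⁴
The largest gradient is in the 206–230 m interval — the pycnocline.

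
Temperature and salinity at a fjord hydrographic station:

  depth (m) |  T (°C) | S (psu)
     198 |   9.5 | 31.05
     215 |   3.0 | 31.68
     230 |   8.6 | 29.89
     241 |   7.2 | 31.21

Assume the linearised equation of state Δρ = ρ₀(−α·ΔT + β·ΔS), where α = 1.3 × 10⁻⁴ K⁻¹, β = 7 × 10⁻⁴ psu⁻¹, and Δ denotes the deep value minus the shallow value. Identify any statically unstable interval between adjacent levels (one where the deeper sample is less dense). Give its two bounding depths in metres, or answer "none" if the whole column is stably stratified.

Evaluate Δρ/ρ₀ = −αΔT + βΔS across each adjacent pair:
  198–215 m: −αΔT+βΔS = −(1.3 × 10⁻⁴)(-6.5)+(7 × 10⁻⁴)(+0.63) = 1.3 × 10⁻³ → stable
  215–230 m: −αΔT+βΔS = −(1.3 × 10⁻⁴)(+5.6)+(7 × 10⁻⁴)(-1.79) = -2.0 × 10⁻³ → UNSTABLE
  230–241 m: −αΔT+βΔS = −(1.3 × 10⁻⁴)(-1.4)+(7 × 10⁻⁴)(+1.32) = 1.1 × 10⁻³ → stable
The 215–230 m interval has Δρ < 0: lighter water underlies denser water.

215–230 m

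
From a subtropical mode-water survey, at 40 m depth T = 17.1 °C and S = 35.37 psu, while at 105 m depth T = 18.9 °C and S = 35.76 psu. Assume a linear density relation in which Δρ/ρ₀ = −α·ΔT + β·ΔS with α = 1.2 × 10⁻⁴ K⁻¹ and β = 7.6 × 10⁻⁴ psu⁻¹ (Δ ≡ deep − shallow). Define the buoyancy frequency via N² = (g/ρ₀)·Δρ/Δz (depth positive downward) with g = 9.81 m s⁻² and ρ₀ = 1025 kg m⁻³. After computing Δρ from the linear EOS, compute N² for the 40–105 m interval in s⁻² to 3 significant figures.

ΔT = +1.8 K, ΔS = +0.39 psu (deep − shallow).
Δρ/ρ₀ = −αΔT + βΔS = -2.16 × 10⁻⁴ + 2.964 × 10⁻⁴ = 8.04 × 10⁻⁵, so Δρ ≈ 0.08241 kg m⁻³.
N² = (g/ρ₀)·Δρ/Δz = g·(Δρ/ρ₀)/Δz = 9.81 × 8.04 × 10⁻⁵ / 65 = 1.2134 × 10⁻⁵ s⁻² ≈ 1.21 × 10⁻⁵ s⁻².

1.21 × 10⁻⁵ s⁻²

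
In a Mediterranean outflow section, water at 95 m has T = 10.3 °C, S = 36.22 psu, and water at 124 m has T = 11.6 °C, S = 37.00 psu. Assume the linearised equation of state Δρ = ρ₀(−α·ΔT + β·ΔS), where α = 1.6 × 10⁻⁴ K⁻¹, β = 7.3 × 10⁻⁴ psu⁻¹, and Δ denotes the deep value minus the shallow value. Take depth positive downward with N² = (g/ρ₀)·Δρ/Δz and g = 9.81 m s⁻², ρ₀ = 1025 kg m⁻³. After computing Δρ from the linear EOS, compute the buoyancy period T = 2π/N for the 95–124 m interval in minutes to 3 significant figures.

ΔT = +1.3 K, ΔS = +0.78 psu (deep − shallow).
Δρ/ρ₀ = −αΔT + βΔS = -2.08 × 10⁻⁴ + 5.694 × 10⁻⁴ = 3.614 × 10⁻⁴, so Δρ ≈ 0.3704 kg m⁻³.
N² = (g/ρ₀)·Δρ/Δz = g·(Δρ/ρ₀)/Δz = 9.81 × 3.614 × 10⁻⁴ / 29 = 1.2225 × 10⁻⁴ s⁻².
N = √(1.2225 × 10⁻⁴) = 0.011057 rad s⁻¹ → T = 2π/N = 568.25 s = 9.4708 min ≈ 9.47 min.

9.47 min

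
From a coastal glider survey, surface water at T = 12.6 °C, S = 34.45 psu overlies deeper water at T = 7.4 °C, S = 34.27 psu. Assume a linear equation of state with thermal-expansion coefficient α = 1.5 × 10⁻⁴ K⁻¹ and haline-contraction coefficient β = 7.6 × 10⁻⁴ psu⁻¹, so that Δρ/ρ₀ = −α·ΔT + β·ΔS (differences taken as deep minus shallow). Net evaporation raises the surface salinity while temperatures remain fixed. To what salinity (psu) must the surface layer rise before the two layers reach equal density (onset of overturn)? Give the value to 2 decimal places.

35.30 psu

Neutral buoyancy requires −α(T_deep − T_surf) + β(S_deep − S_surf′) = 0.
S_surf′ = S_deep − (α/β)·ΔT = 34.27 − (1.5 × 10⁻⁴/7.6 × 10⁻⁴)·(-5.2) = 35.2963 psu.
Increase required: 35.2963 − 34.45 = 0.8463 psu.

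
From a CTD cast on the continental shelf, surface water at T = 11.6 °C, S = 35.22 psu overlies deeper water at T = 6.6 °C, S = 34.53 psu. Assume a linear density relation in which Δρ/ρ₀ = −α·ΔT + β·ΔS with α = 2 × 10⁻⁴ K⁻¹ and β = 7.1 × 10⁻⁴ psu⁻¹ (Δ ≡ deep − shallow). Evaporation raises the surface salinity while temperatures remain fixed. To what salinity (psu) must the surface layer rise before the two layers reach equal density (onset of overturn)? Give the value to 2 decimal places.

35.94 psu

Neutral buoyancy requires −α(T_deep − T_surf) + β(S_deep − S_surf′) = 0.
S_surf′ = S_deep − (α/β)·ΔT = 34.53 − (2 × 10⁻⁴/7.1 × 10⁻⁴)·(-5.0) = 35.9385 psu.
Increase required: 35.9385 − 35.22 = 0.7185 psu.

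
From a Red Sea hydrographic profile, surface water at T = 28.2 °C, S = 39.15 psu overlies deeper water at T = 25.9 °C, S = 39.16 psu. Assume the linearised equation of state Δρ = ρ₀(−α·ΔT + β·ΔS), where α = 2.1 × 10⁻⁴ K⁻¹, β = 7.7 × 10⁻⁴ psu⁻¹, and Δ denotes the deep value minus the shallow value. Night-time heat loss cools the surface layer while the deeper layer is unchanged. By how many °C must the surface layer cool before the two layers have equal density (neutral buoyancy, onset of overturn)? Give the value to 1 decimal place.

Neutral buoyancy requires Δρ = 0, i.e. −α(T_deep − T_surf′) + β(S_deep − S_surf) = 0.
T_surf′ = T_deep − (β/α)·ΔS = 25.9 − (7.7 × 10⁻⁴/2.1 × 10⁻⁴)·(+0.01) = 25.863 °C.
Cooling required: 28.2 − (25.863) = 2.337 °C.

2.3 °C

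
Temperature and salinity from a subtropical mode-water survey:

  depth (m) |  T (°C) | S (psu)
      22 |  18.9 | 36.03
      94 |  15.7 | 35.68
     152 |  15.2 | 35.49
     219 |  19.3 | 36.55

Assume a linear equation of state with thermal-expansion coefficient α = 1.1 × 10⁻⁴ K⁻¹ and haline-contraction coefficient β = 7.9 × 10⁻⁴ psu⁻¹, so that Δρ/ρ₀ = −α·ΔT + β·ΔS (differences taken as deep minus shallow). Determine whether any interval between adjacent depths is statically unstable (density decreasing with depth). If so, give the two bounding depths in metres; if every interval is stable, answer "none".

94–152 m

Evaluate Δρ/ρ₀ = −αΔT + βΔS across each adjacent pair:
  22–94 m: −αΔT+βΔS = −(1.1 × 10⁻⁴)(-3.2)+(7.9 × 10⁻⁴)(-0.35) = 7.6 × 10⁻⁵ → stable
  94–152 m: −αΔT+βΔS = −(1.1 × 10⁻⁴)(-0.5)+(7.9 × 10⁻⁴)(-0.19) = -9.5 × 10⁻⁵ → UNSTABLE
  152–219 m: −αΔT+βΔS = −(1.1 × 10⁻⁴)(+4.1)+(7.9 × 10⁻⁴)(+1.06) = 3.9 × 10⁻⁴ → stable
The 94–152 m interval has Δρ < 0: lighter water underlies denser water.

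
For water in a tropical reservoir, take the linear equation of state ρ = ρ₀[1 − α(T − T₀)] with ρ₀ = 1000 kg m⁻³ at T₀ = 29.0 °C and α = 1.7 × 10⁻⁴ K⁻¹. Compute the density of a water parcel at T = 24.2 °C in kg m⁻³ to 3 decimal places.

T − T₀ = -4.8 K.
Bracket = 1 − α·(-4.8) = 1 + (8.16 × 10⁻⁴) = 1.0008160.
ρ = 1000 × 1.0008160 = 1000.816 kg m⁻³.

1000.816 kg m⁻³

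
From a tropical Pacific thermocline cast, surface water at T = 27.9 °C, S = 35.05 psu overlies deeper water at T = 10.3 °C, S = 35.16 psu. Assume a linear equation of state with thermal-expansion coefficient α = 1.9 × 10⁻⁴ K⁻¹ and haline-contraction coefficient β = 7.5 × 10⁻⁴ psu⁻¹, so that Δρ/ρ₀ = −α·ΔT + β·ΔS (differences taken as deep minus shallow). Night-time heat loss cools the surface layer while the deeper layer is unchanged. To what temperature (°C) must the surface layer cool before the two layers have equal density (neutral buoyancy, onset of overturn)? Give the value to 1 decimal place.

9.9 °C

Neutral buoyancy requires Δρ = 0, i.e. −α(T_deep − T_surf′) + β(S_deep − S_surf) = 0.
T_surf′ = T_deep − (β/α)·ΔS = 10.3 − (7.5 × 10⁻⁴/1.9 × 10⁻⁴)·(+0.11) = 9.866 °C.
Cooling required: 27.9 − (9.866) = 18.034 °C.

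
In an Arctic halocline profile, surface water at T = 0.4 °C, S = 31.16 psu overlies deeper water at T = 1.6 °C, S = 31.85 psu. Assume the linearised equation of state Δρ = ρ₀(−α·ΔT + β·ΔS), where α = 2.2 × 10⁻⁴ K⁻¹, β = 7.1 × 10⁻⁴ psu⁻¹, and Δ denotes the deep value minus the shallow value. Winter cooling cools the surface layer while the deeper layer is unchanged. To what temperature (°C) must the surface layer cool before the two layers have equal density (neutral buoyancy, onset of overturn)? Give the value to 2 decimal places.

-0.63 °C

Neutral buoyancy requires Δρ = 0, i.e. −α(T_deep − T_surf′) + β(S_deep − S_surf) = 0.
T_surf′ = T_deep − (β/α)·ΔS = 1.6 − (7.1 × 10⁻⁴/2.2 × 10⁻⁴)·(+0.69) = -0.6268 °C.
Cooling required: 0.4 − (-0.6268) = 1.0268 °C.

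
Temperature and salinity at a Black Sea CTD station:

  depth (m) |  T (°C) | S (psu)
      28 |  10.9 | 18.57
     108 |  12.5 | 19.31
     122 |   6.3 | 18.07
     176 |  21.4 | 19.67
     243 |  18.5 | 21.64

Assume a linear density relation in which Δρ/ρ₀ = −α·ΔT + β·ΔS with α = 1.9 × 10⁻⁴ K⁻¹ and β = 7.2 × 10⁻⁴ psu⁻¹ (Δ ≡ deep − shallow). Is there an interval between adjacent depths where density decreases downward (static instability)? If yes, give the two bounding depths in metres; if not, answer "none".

Evaluate Δρ/ρ₀ = −αΔT + βΔS across each adjacent pair:
  28–108 m: −αΔT+βΔS = −(1.9 × 10⁻⁴)(+1.6)+(7.2 × 10⁻⁴)(+0.74) = 2.3 × 10⁻⁴ → stable
  108–122 m: −αΔT+βΔS = −(1.9 × 10⁻⁴)(-6.2)+(7.2 × 10⁻⁴)(-1.24) = 2.9 × 10⁻⁴ → stable
  122–176 m: −αΔT+βΔS = −(1.9 × 10⁻⁴)(+15.1)+(7.2 × 10⁻⁴)(+1.60) = -1.7 × 10⁻³ → UNSTABLE
  176–243 m: −αΔT+βΔS = −(1.9 × 10⁻⁴)(-2.9)+(7.2 × 10⁻⁴)(+1.97) = 2.0 × 10⁻³ → stable
The 122–176 m interval has Δρ < 0: lighter water underlies denser water.

122–176 m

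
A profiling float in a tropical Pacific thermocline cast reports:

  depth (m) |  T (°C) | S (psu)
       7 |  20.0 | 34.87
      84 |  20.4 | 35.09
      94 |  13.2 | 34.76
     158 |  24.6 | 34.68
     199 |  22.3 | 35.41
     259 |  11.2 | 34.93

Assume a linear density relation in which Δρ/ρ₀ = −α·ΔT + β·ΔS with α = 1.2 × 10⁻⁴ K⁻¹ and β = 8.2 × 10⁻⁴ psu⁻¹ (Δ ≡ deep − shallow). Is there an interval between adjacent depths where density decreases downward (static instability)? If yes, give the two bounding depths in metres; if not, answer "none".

Evaluate Δρ/ρ₀ = −αΔT + βΔS across each adjacent pair:
  7–84 m: −αΔT+βΔS = −(1.2 × 10⁻⁴)(+0.4)+(8.2 × 10⁻⁴)(+0.22) = 1.3 × 10⁻⁴ → stable
  84–94 m: −αΔT+βΔS = −(1.2 × 10⁻⁴)(-7.2)+(8.2 × 10⁻⁴)(-0.33) = 5.9 × 10⁻⁴ → stable
  94–158 m: −αΔT+βΔS = −(1.2 × 10⁻⁴)(+11.4)+(8.2 × 10⁻⁴)(-0.08) = -1.4 × 10⁻³ → UNSTABLE
  158–199 m: −αΔT+βΔS = −(1.2 × 10⁻⁴)(-2.3)+(8.2 × 10⁻⁴)(+0.73) = 8.7 × 10⁻⁴ → stable
  199–259 m: −αΔT+βΔS = −(1.2 × 10⁻⁴)(-11.1)+(8.2 × 10⁻⁴)(-0.48) = 9.4 × 10⁻⁴ → stable
The 94–158 m interval has Δρ < 0: lighter water underlies denser water.

94–158 m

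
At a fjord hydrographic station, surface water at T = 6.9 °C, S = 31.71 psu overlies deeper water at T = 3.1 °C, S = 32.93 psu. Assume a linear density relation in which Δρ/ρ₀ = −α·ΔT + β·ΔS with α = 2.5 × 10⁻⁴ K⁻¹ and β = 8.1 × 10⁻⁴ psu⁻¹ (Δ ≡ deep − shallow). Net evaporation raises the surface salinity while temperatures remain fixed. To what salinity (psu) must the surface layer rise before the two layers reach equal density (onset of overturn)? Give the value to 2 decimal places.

34.10 psu

Neutral buoyancy requires −α(T_deep − T_surf) + β(S_deep − S_surf′) = 0.
S_surf′ = S_deep − (α/β)·ΔT = 32.93 − (2.5 × 10⁻⁴/8.1 × 10⁻⁴)·(-3.8) = 34.1028 psu.
Increase required: 34.1028 − 31.71 = 2.3928 psu.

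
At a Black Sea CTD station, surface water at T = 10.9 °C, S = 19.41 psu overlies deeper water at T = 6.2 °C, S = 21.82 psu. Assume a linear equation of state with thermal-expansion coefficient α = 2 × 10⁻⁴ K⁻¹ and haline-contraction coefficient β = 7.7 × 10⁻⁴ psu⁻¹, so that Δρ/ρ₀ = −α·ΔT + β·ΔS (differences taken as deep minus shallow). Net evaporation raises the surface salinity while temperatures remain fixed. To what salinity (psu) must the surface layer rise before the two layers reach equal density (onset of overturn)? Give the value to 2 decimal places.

Neutral buoyancy requires −α(T_deep − T_surf) + β(S_deep − S_surf′) = 0.
S_surf′ = S_deep − (α/β)·ΔT = 21.82 − (2 × 10⁻⁴/7.7 × 10⁻⁴)·(-4.7) = 23.0408 psu.
Increase required: 23.0408 − 19.41 = 3.6308 psu.

23.04 psu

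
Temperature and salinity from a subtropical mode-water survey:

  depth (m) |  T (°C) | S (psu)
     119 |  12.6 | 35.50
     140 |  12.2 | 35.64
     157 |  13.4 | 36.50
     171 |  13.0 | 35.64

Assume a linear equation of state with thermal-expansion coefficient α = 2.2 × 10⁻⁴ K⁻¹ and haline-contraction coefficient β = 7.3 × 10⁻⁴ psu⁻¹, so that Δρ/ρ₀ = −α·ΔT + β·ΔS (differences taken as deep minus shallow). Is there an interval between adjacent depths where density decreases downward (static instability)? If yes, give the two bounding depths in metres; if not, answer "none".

157–171 m

Evaluate Δρ/ρ₀ = −αΔT + βΔS across each adjacent pair:
  119–140 m: −αΔT+βΔS = −(2.2 × 10⁻⁴)(-0.4)+(7.3 × 10⁻⁴)(+0.14) = 1.9 × 10⁻⁴ → stable
  140–157 m: −αΔT+βΔS = −(2.2 × 10⁻⁴)(+1.2)+(7.3 × 10⁻⁴)(+0.86) = 3.6 × 10⁻⁴ → stable
  157–171 m: −αΔT+βΔS = −(2.2 × 10⁻⁴)(-0.4)+(7.3 × 10⁻⁴)(-0.86) = -5.4 × 10⁻⁴ → UNSTABLE
The 157–171 m interval has Δρ < 0: lighter water underlies denser water.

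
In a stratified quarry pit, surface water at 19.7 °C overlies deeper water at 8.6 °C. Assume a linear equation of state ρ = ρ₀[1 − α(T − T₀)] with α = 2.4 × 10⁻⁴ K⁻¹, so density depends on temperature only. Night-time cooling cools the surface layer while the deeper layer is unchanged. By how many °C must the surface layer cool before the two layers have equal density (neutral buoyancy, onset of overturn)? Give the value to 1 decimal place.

With temperature the only control, equal density requires T_surf′ = T_deep.
T_surf′ = 8.6 °C.
Cooling required: 19.7 − 8.6 = 11.1 °C.

11.1 °C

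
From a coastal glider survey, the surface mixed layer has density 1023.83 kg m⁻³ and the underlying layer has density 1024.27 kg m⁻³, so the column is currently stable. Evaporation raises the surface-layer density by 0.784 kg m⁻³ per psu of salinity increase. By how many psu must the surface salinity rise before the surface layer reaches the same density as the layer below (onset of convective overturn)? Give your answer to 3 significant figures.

Density deficit of the surface layer: 1024.27 − 1023.83 = 0.44 kg m⁻³.
Required change = 0.44 / 0.784 = 0.561 psu.

0.561 psu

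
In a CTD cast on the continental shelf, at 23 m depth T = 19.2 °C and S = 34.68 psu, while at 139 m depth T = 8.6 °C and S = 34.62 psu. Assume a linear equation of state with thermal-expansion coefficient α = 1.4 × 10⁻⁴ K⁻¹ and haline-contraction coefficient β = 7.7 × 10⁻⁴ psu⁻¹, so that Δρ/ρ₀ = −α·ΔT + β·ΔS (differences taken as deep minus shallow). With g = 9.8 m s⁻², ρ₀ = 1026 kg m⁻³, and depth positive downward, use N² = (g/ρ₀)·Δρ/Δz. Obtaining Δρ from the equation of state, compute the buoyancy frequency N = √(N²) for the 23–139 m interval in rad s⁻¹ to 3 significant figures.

ΔT = -10.6 K, ΔS = -0.06 psu (deep − shallow).
Δρ/ρ₀ = −αΔT + βΔS = 1.484 × 10⁻³ − 4.62 × 10⁻⁵ = 1.4378 × 10⁻³, so Δρ ≈ 1.475 kg m⁻³.
N² = (g/ρ₀)·Δρ/Δz = g·(Δρ/ρ₀)/Δz = 9.8 × 1.4378 × 10⁻³ / 116 = 1.2147 × 10⁻⁴ s⁻².
N = √(1.2147 × 10⁻⁴) = 0.011021 rad s⁻¹ ≈ 0.0110 rad s⁻¹.

0.0110 rad s⁻¹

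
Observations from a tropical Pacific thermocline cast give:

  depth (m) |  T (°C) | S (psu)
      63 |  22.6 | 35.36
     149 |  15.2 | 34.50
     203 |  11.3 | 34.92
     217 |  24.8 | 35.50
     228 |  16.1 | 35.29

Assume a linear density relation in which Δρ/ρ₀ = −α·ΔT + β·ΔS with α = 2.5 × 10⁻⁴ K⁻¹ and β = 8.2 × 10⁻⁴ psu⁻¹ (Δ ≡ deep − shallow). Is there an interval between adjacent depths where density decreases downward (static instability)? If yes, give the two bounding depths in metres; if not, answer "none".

203–217 m

Evaluate Δρ/ρ₀ = −αΔT + βΔS across each adjacent pair:
  63–149 m: −αΔT+βΔS = −(2.5 × 10⁻⁴)(-7.4)+(8.2 × 10⁻⁴)(-0.86) = 1.1 × 10⁻³ → stable
  149–203 m: −αΔT+βΔS = −(2.5 × 10⁻⁴)(-3.9)+(8.2 × 10⁻⁴)(+0.42) = 1.3 × 10⁻³ → stable
  203–217 m: −αΔT+βΔS = −(2.5 × 10⁻⁴)(+13.5)+(8.2 × 10⁻⁴)(+0.58) = -2.9 × 10⁻³ → UNSTABLE
  217–228 m: −αΔT+βΔS = −(2.5 × 10⁻⁴)(-8.7)+(8.2 × 10⁻⁴)(-0.21) = 2.0 × 10⁻³ → stable
The 203–217 m interval has Δρ < 0: lighter water underlies denser water.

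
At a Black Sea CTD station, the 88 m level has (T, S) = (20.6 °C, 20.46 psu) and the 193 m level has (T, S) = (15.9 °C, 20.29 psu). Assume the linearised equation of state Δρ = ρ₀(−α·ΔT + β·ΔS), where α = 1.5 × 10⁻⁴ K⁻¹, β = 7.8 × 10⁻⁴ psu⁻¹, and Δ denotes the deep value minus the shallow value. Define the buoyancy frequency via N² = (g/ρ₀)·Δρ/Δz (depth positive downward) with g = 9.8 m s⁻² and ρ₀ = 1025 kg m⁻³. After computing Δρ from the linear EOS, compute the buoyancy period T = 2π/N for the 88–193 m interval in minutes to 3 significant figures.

ΔT = -4.7 K, ΔS = -0.17 psu (deep − shallow).
Δρ/ρ₀ = −αΔT + βΔS = 7.05 × 10⁻⁴ − 1.326 × 10⁻⁴ = 5.724 × 10⁻⁴, so Δρ ≈ 0.5867 kg m⁻³.
N² = (g/ρ₀)·Δρ/Δz = g·(Δρ/ρ₀)/Δz = 9.8 × 5.724 × 10⁻⁴ / 105 = 5.3424 × 10⁻⁵ s⁻².
N = √(5.3424 × 10⁻⁵) = 7.3092 × 10⁻³ rad s⁻¹ → T = 2π/N = 859.63 s = 14.327 min ≈ 14.3 min.

14.3 min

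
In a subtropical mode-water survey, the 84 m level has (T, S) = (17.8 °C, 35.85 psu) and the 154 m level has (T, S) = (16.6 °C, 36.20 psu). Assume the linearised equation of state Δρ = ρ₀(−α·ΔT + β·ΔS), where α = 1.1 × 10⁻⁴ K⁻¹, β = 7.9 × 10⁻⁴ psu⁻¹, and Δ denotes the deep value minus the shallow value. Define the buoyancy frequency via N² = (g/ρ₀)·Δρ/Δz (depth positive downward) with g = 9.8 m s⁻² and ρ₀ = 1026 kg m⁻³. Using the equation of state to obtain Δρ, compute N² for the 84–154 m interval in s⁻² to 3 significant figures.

ΔT = -1.2 K, ΔS = +0.35 psu (deep − shallow).
Δρ/ρ₀ = −αΔT + βΔS = 1.32 × 10⁻⁴ + 2.765 × 10⁻⁴ = 4.085 × 10⁻⁴, so Δρ ≈ 0.4191 kg m⁻³.
N² = (g/ρ₀)·Δρ/Δz = g·(Δρ/ρ₀)/Δz = 9.8 × 4.085 × 10⁻⁴ / 70 = 5.7190 × 10⁻⁵ s⁻² ≈ 5.72 × 10⁻⁵ s⁻².

5.72 × 10⁻⁵ s⁻²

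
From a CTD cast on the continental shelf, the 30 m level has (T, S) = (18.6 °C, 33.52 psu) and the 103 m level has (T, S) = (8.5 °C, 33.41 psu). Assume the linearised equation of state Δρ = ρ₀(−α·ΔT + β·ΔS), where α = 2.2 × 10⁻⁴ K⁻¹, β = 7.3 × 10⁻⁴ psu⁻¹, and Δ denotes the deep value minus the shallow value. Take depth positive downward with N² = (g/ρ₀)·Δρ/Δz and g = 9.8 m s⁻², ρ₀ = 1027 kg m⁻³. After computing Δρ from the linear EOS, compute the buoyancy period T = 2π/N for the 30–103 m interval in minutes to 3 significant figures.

6.18 min

ΔT = -10.1 K, ΔS = -0.11 psu (deep − shallow).
Δρ/ρ₀ = −αΔT + βΔS = 2.222 × 10⁻³ − 8.03 × 10⁻⁵ = 2.1417 × 10⁻³, so Δρ ≈ 2.200 kg m⁻³.
N² = (g/ρ₀)·Δρ/Δz = g·(Δρ/ρ₀)/Δz = 9.8 × 2.1417 × 10⁻³ / 73 = 2.8752 × 10⁻⁴ s⁻².
N = √(2.8752 × 10⁻⁴) = 0.016956 rad s⁻¹ → T = 2π/N = 370.56 s = 6.1760 min ≈ 6.18 min.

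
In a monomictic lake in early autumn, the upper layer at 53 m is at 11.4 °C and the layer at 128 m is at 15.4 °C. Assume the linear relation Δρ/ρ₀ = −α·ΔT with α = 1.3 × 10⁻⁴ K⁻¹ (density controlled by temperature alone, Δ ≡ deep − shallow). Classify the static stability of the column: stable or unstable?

ΔT = 15.4 − 11.4 = +4.0 K, so Δρ/ρ₀ = −αΔT = -5.20 × 10⁻⁴.
Δρ/ρ₀ < 0, so Δρ < 0: deeper water is lighter → statically unstable; the column would overturn.

unstable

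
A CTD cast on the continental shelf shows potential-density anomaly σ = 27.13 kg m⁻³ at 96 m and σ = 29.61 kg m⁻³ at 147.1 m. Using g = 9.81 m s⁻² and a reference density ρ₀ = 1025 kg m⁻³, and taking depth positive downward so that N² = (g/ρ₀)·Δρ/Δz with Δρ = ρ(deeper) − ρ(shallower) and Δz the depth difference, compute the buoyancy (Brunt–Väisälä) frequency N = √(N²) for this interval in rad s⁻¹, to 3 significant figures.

Δρ = 1029.61 − 1027.13 = 2.48 kg m⁻³ over Δz = 147.1 − 96 = 51.1 m.
N² = (9.81/1025) × (2.48/51.1) = 4.6449 × 10⁻⁴ s⁻².
N = √(4.6449 × 10⁻⁴) = 0.021552 rad s⁻¹ ≈ 0.0216 rad s⁻¹.

0.0216 rad s⁻¹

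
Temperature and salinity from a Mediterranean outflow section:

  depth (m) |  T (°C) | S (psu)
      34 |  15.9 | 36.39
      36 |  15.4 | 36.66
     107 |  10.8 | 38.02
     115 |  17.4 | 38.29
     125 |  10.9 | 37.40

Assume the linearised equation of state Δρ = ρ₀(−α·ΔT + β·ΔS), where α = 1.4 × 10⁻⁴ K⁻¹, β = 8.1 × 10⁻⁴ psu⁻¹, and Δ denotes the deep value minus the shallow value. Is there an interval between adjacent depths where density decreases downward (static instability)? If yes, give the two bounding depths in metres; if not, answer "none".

Evaluate Δρ/ρ₀ = −αΔT + βΔS across each adjacent pair:
  34–36 m: −αΔT+βΔS = −(1.4 × 10⁻⁴)(-0.5)+(8.1 × 10⁻⁴)(+0.27) = 2.9 × 10⁻⁴ → stable
  36–107 m: −αΔT+βΔS = −(1.4 × 10⁻⁴)(-4.6)+(8.1 × 10⁻⁴)(+1.36) = 1.7 × 10⁻³ → stable
  107–115 m: −αΔT+βΔS = −(1.4 × 10⁻⁴)(+6.6)+(8.1 × 10⁻⁴)(+0.27) = -7.1 × 10⁻⁴ → UNSTABLE
  115–125 m: −αΔT+βΔS = −(1.4 × 10⁻⁴)(-6.5)+(8.1 × 10⁻⁴)(-0.89) = 1.9 × 10⁻⁴ → stable
The 107–115 m interval has Δρ < 0: lighter water underlies denser water.

107–115 m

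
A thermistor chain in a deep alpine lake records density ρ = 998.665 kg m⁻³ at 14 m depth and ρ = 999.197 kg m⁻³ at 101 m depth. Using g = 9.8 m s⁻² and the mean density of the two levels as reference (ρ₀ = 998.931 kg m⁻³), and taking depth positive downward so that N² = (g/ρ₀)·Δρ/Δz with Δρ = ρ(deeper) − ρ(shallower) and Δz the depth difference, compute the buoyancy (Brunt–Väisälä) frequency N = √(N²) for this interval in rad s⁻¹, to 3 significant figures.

7.75 × 10⁻³ rad s⁻¹

Δρ = 999.197 − 998.665 = 0.532 kg m⁻³ over Δz = 101 − 14 = 87 m.
N² = (9.8/998.931) × (0.532/87) = 5.9991 × 10⁻⁵ s⁻².
N = √(5.9991 × 10⁻⁵) = 7.7454 × 10⁻³ rad s⁻¹ ≈ 7.75 × 10⁻³ rad s⁻¹.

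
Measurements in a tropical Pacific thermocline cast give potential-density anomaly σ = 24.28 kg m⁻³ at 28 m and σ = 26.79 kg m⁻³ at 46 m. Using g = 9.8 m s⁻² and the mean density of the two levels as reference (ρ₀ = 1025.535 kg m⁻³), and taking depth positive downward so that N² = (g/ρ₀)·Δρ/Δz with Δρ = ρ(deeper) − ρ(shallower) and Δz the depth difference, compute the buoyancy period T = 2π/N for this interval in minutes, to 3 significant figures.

Δρ = 1026.79 − 1024.28 = 2.51 kg m⁻³ over Δz = 46 − 28 = 18 m.
N² = (9.8/1025.535) × (2.51/18) = 1.3325 × 10⁻³ s⁻².
N = √(1.3325 × 10⁻³) = 0.036503 rad s⁻¹, so T = 2π/N = 172.13 s = 2.8688 min ≈ 2.87 min.
N² > 0, so the interval is statically stable.

2.87 min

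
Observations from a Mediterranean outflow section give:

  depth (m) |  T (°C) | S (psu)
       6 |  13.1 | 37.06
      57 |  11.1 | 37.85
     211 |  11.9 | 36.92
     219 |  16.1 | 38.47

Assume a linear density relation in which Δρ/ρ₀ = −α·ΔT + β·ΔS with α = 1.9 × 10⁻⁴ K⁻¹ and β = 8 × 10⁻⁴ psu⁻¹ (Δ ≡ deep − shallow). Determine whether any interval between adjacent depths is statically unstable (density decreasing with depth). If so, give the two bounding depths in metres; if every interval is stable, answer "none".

57–211 m

Evaluate Δρ/ρ₀ = −αΔT + βΔS across each adjacent pair:
  6–57 m: −αΔT+βΔS = −(1.9 × 10⁻⁴)(-2.0)+(8 × 10⁻⁴)(+0.79) = 1.0 × 10⁻³ → stable
  57–211 m: −αΔT+βΔS = −(1.9 × 10⁻⁴)(+0.8)+(8 × 10⁻⁴)(-0.93) = -9.0 × 10⁻⁴ → UNSTABLE
  211–219 m: −αΔT+βΔS = −(1.9 × 10⁻⁴)(+4.2)+(8 × 10⁻⁴)(+1.55) = 4.4 × 10⁻⁴ → stable
The 57–211 m interval has Δρ < 0: lighter water underlies denser water.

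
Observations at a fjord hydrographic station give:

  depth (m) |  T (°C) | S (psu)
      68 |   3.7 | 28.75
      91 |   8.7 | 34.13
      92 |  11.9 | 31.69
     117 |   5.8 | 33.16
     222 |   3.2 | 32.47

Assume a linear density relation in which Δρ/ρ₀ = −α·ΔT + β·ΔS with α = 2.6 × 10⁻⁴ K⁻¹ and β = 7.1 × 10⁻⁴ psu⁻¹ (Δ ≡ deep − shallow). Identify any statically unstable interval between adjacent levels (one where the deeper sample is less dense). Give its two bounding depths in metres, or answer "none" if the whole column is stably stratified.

91–92 m

Evaluate Δρ/ρ₀ = −αΔT + βΔS across each adjacent pair:
  68–91 m: −αΔT+βΔS = −(2.6 × 10⁻⁴)(+5.0)+(7.1 × 10⁻⁴)(+5.38) = 2.5 × 10⁻³ → stable
  91–92 m: −αΔT+βΔS = −(2.6 × 10⁻⁴)(+3.2)+(7.1 × 10⁻⁴)(-2.44) = -2.6 × 10⁻³ → UNSTABLE
  92–117 m: −αΔT+βΔS = −(2.6 × 10⁻⁴)(-6.1)+(7.1 × 10⁻⁴)(+1.47) = 2.6 × 10⁻³ → stable
  117–222 m: −αΔT+βΔS = −(2.6 × 10⁻⁴)(-2.6)+(7.1 × 10⁻⁴)(-0.69) = 1.9 × 10⁻⁴ → stable
The 91–92 m interval has Δρ < 0: lighter water underlies denser water.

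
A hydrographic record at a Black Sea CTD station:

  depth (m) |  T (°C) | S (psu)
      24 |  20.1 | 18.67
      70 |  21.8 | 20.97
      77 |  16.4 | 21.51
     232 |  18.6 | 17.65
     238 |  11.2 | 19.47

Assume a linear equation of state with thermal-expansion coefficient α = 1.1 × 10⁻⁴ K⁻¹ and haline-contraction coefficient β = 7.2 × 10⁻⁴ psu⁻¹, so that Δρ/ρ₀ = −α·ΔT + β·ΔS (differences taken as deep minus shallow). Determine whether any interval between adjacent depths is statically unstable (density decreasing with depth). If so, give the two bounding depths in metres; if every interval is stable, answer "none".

Evaluate Δρ/ρ₀ = −αΔT + βΔS across each adjacent pair:
  24–70 m: −αΔT+βΔS = −(1.1 × 10⁻⁴)(+1.7)+(7.2 × 10⁻⁴)(+2.30) = 1.5 × 10⁻³ → stable
  70–77 m: −αΔT+βΔS = −(1.1 × 10⁻⁴)(-5.4)+(7.2 × 10⁻⁴)(+0.54) = 9.8 × 10⁻⁴ → stable
  77–232 m: −αΔT+βΔS = −(1.1 × 10⁻⁴)(+2.2)+(7.2 × 10⁻⁴)(-3.86) = -3.0 × 10⁻³ → UNSTABLE
  232–238 m: −αΔT+βΔS = −(1.1 × 10⁻⁴)(-7.4)+(7.2 × 10⁻⁴)(+1.82) = 2.1 × 10⁻³ → stable
The 77–232 m interval has Δρ < 0: lighter water underlies denser water.

77–232 m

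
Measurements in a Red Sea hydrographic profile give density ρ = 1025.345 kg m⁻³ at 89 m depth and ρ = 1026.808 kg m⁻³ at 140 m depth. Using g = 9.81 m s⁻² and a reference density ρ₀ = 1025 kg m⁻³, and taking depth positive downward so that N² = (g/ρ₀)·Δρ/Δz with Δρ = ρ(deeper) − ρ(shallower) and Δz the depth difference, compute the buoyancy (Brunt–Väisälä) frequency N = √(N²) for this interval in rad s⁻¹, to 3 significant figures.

Δρ = 1026.808 − 1025.345 = 1.463 kg m⁻³ over Δz = 140 − 89 = 51 m.
N² = (9.81/1025) × (1.463/51) = 2.7455 × 10⁻⁴ s⁻².
N = √(2.7455 × 10⁻⁴) = 0.016570 rad s⁻¹ ≈ 0.0166 rad s⁻¹.

0.0166 rad s⁻¹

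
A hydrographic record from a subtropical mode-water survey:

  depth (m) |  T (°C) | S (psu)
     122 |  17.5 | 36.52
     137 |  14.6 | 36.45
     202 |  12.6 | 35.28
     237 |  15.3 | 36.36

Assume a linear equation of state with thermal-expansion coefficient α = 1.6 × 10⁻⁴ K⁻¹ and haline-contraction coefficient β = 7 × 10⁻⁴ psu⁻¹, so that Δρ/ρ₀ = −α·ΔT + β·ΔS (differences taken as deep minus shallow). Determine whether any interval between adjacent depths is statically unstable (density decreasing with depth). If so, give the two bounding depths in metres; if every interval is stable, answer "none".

Evaluate Δρ/ρ₀ = −αΔT + βΔS across each adjacent pair:
  122–137 m: −αΔT+βΔS = −(1.6 × 10⁻⁴)(-2.9)+(7 × 10⁻⁴)(-0.07) = 4.2 × 10⁻⁴ → stable
  137–202 m: −αΔT+βΔS = −(1.6 × 10⁻⁴)(-2.0)+(7 × 10⁻⁴)(-1.17) = -5.0 × 10⁻⁴ → UNSTABLE
  202–237 m: −αΔT+βΔS = −(1.6 × 10⁻⁴)(+2.7)+(7 × 10⁻⁴)(+1.08) = 3.2 × 10⁻⁴ → stable
The 137–202 m interval has Δρ < 0: lighter water underlies denser water.

137–202 m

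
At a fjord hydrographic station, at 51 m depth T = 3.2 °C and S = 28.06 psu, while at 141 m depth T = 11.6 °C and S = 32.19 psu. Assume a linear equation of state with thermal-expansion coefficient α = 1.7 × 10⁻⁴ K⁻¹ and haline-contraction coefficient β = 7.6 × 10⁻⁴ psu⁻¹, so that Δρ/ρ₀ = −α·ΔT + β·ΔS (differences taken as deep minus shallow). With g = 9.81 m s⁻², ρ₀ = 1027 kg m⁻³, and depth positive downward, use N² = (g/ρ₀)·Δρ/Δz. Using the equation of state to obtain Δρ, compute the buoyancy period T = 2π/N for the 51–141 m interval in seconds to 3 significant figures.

ΔT = +8.4 K, ΔS = +4.13 psu (deep − shallow).
Δρ/ρ₀ = −αΔT + βΔS = -1.428 × 10⁻³ + 3.1388 × 10⁻³ = 1.7108 × 10⁻³, so Δρ ≈ 1.757 kg m⁻³.
N² = (g/ρ₀)·Δρ/Δz = g·(Δρ/ρ₀)/Δz = 9.81 × 1.7108 × 10⁻³ / 90 = 1.8648 × 10⁻⁴ s⁻².
N = √(1.8648 × 10⁻⁴) = 0.013656 rad s⁻¹ → T = 2π/N = 460.10 s ≈ 460 s.

460 s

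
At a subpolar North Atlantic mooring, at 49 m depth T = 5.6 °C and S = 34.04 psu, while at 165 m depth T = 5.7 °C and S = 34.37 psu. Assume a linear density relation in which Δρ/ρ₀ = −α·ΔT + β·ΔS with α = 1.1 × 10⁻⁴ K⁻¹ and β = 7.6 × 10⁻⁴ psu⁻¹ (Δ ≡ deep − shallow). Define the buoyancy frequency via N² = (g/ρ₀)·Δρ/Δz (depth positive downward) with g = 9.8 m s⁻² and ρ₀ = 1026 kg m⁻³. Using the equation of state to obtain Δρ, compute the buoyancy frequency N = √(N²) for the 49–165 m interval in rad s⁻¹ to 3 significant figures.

ΔT = +0.1 K, ΔS = +0.33 psu (deep − shallow).
Δρ/ρ₀ = −αΔT + βΔS = -1.10 × 10⁻⁵ + 2.508 × 10⁻⁴ = 2.398 × 10⁻⁴, so Δρ ≈ 0.2460 kg m⁻³.
N² = (g/ρ₀)·Δρ/Δz = g·(Δρ/ρ₀)/Δz = 9.8 × 2.398 × 10⁻⁴ / 116 = 2.0259 × 10⁻⁵ s⁻².
N = √(2.0259 × 10⁻⁵) = 4.5010 × 10⁻³ rad s⁻¹ ≈ 4.50 × 10⁻³ rad s⁻¹.

4.50 × 10⁻³ rad s⁻¹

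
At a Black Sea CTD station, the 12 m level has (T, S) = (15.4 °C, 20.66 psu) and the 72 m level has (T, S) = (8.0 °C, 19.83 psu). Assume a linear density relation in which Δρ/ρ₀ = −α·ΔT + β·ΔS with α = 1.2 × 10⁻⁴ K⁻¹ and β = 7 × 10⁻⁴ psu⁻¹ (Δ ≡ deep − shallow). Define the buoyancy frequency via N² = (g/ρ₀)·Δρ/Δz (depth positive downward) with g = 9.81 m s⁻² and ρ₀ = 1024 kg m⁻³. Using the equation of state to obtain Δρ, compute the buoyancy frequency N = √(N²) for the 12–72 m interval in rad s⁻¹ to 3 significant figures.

ΔT = -7.4 K, ΔS = -0.83 psu (deep − shallow).
Δρ/ρ₀ = −αΔT + βΔS = 8.88 × 10⁻⁴ − 5.81 × 10⁻⁴ = 3.07 × 10⁻⁴, so Δρ ≈ 0.3144 kg m⁻³.
N² = (g/ρ₀)·Δρ/Δz = g·(Δρ/ρ₀)/Δz = 9.81 × 3.07 × 10⁻⁴ / 60 = 5.0195 × 10⁻⁵ s⁻².
N = √(5.0195 × 10⁻⁵) = 7.0848 × 10⁻³ rad s⁻¹ ≈ 7.08 × 10⁻³ rad s⁻¹.

7.08 × 10⁻³ rad s⁻¹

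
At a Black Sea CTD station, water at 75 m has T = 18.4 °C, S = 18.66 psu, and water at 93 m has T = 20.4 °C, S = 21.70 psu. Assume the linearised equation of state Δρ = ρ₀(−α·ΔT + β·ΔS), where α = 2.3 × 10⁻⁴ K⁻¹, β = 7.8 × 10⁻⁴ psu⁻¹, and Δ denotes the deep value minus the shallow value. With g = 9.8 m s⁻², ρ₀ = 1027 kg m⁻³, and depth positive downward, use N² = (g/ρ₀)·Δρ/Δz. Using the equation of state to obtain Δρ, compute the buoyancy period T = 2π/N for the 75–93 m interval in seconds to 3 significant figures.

195 s

ΔT = +2.0 K, ΔS = +3.04 psu (deep − shallow).
Δρ/ρ₀ = −αΔT + βΔS = -4.60 × 10⁻⁴ + 2.3712 × 10⁻³ = 1.9112 × 10⁻³, so Δρ ≈ 1.963 kg m⁻³.
N² = (g/ρ₀)·Δρ/Δz = g·(Δρ/ρ₀)/Δz = 9.8 × 1.9112 × 10⁻³ / 18 = 1.0405 × 10⁻³ s⁻².
N = √(1.0405 × 10⁻³) = 0.032257 rad s⁻¹ → T = 2π/N = 194.79 s ≈ 195 s.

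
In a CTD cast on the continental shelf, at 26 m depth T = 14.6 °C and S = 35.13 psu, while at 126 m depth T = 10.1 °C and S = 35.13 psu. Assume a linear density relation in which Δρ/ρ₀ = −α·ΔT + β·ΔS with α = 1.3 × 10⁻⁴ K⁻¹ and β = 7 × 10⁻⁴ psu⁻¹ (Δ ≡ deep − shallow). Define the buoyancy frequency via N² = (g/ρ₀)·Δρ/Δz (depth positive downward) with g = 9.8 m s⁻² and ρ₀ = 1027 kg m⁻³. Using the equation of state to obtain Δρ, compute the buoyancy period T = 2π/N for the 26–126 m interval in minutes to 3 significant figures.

13.8 min

ΔT = -4.5 K, ΔS = +0.00 psu (deep − shallow).
Δρ/ρ₀ = −αΔT + βΔS = 5.85 × 10⁻⁴ + 0 = 5.85 × 10⁻⁴, so Δρ ≈ 0.6008 kg m⁻³.
N² = (g/ρ₀)·Δρ/Δz = g·(Δρ/ρ₀)/Δz = 9.8 × 5.85 × 10⁻⁴ / 100 = 5.7330 × 10⁻⁵ s⁻².
N = √(5.7330 × 10⁻⁵) = 7.5717 × 10⁻³ rad s⁻¹ → T = 2π/N = 829.82 s = 13.830 min ≈ 13.8 min.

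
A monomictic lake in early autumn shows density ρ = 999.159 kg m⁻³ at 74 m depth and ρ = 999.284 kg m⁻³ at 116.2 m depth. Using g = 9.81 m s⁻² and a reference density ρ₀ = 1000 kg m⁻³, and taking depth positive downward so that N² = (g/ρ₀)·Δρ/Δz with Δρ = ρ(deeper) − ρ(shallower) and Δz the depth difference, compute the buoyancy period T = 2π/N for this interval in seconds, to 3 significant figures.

1.17 × 10³ s

Δρ = 999.284 − 999.159 = 0.125 kg m⁻³ over Δz = 116.2 − 74 = 42.2 m.
N² = (9.81/1000) × (0.125/42.2) = 2.9058 × 10⁻⁵ s⁻².
N = √(2.9058 × 10⁻⁵) = 5.3905 × 10⁻³ rad s⁻¹, so T = 2π/N = 1.1656 × 10³ s ≈ 1.17 × 10³ s.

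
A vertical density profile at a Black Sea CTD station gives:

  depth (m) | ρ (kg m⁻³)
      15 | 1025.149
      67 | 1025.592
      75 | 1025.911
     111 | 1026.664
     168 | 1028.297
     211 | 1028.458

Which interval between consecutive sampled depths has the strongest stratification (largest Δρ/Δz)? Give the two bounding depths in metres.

67–75 m

Compute the density gradient over each adjacent pair:
  15–67 m: Δρ/Δz = 0.443/52 = 8.5 × 10⁻³ kg m⁻⁴
  67–75 m: Δρ/Δz = 0.319/8 = 0.040 kg m⁻⁴
  75–111 m: Δρ/Δz = 0.753/36 = 0.021 kg m⁻⁴
  111–168 m: Δρ/Δz = 1.633/57 = 0.029 kg m⁻⁴
  168–211 m: Δρ/Δz = 0.161/43 = 3.7 × 10⁻³ kg m⁻⁴
The largest gradient is in the 67–75 m interval — the pycnocline.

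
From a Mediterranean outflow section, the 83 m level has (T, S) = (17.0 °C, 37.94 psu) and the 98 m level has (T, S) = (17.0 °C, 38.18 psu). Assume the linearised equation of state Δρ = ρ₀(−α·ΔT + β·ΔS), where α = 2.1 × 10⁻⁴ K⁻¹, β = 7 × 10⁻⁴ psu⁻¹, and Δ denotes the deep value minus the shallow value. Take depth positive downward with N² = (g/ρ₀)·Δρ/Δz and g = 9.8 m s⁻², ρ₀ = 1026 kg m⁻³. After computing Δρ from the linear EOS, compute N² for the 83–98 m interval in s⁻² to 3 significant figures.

ΔT = +0.0 K, ΔS = +0.24 psu (deep − shallow).
Δρ/ρ₀ = −αΔT + βΔS = 0 + 1.68 × 10⁻⁴ = 1.68 × 10⁻⁴, so Δρ ≈ 0.1724 kg m⁻³.
N² = (g/ρ₀)·Δρ/Δz = g·(Δρ/ρ₀)/Δz = 9.8 × 1.68 × 10⁻⁴ / 15 = 1.0976 × 10⁻⁴ s⁻² ≈ 1.10 × 10⁻⁴ s⁻².

1.10 × 10⁻⁴ s⁻²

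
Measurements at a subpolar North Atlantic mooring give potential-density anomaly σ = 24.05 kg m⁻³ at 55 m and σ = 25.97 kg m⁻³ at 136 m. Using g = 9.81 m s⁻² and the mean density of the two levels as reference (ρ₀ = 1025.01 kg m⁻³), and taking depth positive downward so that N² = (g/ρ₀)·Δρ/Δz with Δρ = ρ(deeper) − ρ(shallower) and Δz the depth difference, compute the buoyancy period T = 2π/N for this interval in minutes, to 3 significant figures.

6.95 min

Δρ = 1025.97 − 1024.05 = 1.92 kg m⁻³ over Δz = 136 − 55 = 81 m.
N² = (9.81/1025.01) × (1.92/81) = 2.2686 × 10⁻⁴ s⁻².
N = √(2.2686 × 10⁻⁴) = 0.015062 rad s⁻¹, so T = 2π/N = 417.15 s = 6.9525 min ≈ 6.95 min.
N² > 0, so the interval is statically stable.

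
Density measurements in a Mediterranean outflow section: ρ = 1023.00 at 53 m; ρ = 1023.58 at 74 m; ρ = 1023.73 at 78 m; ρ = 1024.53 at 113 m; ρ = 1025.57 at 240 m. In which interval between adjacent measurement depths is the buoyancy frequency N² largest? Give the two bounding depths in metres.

Compute the density gradient over each adjacent pair:
  53–74 m: Δρ/Δz = 0.58/21 = 0.028 kg m⁻⁴
  74–78 m: Δρ/Δz = 0.15/4 = 0.037 kg m⁻⁴
  78–113 m: Δρ/Δz = 0.80/35 = 0.023 kg m⁻⁴
  113–240 m: Δρ/Δz = 1.04/127 = 8.2 × 10⁻³ kg m⁻⁴
The largest gradient is in the 74–78 m interval — the pycnocline.

74–78 m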